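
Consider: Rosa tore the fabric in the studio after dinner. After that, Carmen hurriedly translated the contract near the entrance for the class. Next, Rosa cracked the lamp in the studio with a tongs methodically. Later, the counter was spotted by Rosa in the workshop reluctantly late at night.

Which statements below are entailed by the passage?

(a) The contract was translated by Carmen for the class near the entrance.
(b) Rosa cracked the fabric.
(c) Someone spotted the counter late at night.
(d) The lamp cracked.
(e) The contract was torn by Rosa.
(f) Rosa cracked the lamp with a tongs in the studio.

(a), (c), (d), (f)

(a) Entailed — every conjunct here is already in the original translating event.
(b) Not entailed — Rosa cracked the lamp, not the fabric; the fabric belongs to the tearing event.
(c) Entailed — this follows by dropping conjuncts from the spotting event's description.
(d) Entailed — 'Rosa cracked the lamp' is causative; it entails the inchoative 'the lamp cracked'.
(e) Not entailed — Rosa tore the fabric, not the contract; the contract belongs to the translating event.
(f) Entailed — this follows by dropping conjuncts from the cracking event's description.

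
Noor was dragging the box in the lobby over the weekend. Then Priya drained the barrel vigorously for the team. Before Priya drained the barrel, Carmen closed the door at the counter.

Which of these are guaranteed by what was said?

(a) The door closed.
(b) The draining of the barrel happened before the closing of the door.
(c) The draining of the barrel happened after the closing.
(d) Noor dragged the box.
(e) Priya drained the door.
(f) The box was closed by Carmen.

(a), (c), (d)

(a) Entailed — 'Carmen closed the door' is causative; it entails the inchoative 'the door closed'.
(b) Not entailed — the narrative places the closing before the draining, not after.
(c) Entailed — the narrative places the closing before the draining.
(d) Entailed — 'drag' is an activity; 'was dragging' entails that some dragging happened, so 'dragged' holds.
(e) Not entailed — Priya drained the barrel, not the door; the door belongs to the closing event.
(f) Not entailed — Carmen closed the door, not the box; the box belongs to the dragging event.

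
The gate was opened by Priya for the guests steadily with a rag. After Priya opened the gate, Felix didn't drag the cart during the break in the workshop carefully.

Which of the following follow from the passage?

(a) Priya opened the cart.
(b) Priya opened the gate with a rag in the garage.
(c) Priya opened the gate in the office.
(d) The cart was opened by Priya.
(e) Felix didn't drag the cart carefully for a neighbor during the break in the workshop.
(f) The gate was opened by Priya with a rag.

(e), (f)

(a) Not entailed — Priya opened the gate, not the cart; the cart belongs to the dragging event.
(b) Not entailed — 'in the garage' adds information not in the original event.
(c) Not entailed — 'in the office' adds information not in the original event.
(d) Not entailed — Priya opened the gate, not the cart; the cart belongs to the dragging event.
(e) Entailed — under negation, adding a further restriction is entailed: if no such dragging event occurred, none occurred for a neighbor either.
(f) Entailed — the original entails any weakening of itself; this just drops 'steadily', 'for the guests'.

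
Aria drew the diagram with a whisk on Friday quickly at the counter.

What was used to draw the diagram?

a whisk

'with a whisk' marks the instrument of the drawing event.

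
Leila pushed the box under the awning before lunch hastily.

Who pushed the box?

Leila

'Leila' marks the agent of the pushing event.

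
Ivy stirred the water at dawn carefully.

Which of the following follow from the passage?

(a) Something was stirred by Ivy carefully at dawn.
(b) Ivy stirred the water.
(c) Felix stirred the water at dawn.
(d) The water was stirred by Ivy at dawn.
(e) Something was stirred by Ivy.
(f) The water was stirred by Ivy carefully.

(a), (b), (d), (e), (f)

(a) Entailed — generalizing the patient leaves a sub-description the original still satisfies.
(b) Entailed — this follows by dropping conjuncts from the stirring event's description.
(c) Not entailed — the passage has Ivy stirring the water, not Felix.
(d) Entailed — the original entails any weakening of itself; this just drops 'carefully'.
(e) Entailed — every conjunct here is already in the original stirring event.
(f) Entailed — every conjunct here is already in the original stirring event.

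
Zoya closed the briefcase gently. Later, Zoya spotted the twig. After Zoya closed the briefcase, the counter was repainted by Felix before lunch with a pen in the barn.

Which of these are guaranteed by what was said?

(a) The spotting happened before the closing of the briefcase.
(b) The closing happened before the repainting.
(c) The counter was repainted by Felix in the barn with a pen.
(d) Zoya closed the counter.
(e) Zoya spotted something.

(b), (c), (e)

(a) Not entailed — the narrative places the closing before the spotting, not after.
(b) Entailed — the narrative places the closing before the repainting.
(c) Entailed — every conjunct here is already in the original repainting event.
(d) Not entailed — Zoya closed the briefcase, not the counter; the counter belongs to the repainting event.
(e) Entailed — this follows by dropping conjuncts from the spotting event's description.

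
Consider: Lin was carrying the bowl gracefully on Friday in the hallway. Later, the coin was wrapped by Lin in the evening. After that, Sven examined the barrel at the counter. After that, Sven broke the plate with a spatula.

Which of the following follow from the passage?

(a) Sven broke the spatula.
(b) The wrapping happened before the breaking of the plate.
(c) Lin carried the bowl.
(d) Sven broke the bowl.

(a) Not entailed — the spatula is the instrument, not what was broken.
(b) Entailed — the narrative places the wrapping before the breaking.
(c) Entailed — 'carry' is an activity; 'was carrying' entails that some carrying happened, so 'carried' holds.
(d) Not entailed — Sven broke the plate, not the bowl; the bowl belongs to the carrying event.

(b), (c)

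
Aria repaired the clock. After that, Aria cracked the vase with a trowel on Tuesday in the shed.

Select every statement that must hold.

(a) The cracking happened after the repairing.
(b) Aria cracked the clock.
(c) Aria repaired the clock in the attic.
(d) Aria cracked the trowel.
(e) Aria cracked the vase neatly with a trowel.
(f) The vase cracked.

(a) Entailed — the narrative places the repairing before the cracking.
(b) Not entailed — Aria cracked the vase, not the clock; the clock belongs to the repairing event.
(c) Not entailed — 'in the attic' adds information not in the original event.
(d) Not entailed — the trowel is the instrument, not what was cracked.
(e) Not entailed — 'neatly' adds information not in the original event.
(f) Entailed — 'Aria cracked the vase' is causative; it entails the inchoative 'the vase cracked'.

(a), (f)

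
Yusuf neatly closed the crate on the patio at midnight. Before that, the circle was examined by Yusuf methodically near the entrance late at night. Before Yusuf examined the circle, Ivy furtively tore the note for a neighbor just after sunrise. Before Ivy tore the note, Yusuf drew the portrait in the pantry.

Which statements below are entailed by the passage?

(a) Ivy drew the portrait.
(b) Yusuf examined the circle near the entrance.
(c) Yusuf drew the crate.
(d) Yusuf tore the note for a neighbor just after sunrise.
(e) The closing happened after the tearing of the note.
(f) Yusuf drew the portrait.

(a) Not entailed — the passage has Yusuf drawing the portrait, not Ivy.
(b) Entailed — the original entails any weakening of itself; this just drops 'methodically', 'late at night'.
(c) Not entailed — Yusuf drew the portrait, not the crate; the crate belongs to the closing event.
(d) Not entailed — the passage has Ivy tearing the note, not Yusuf.
(e) Entailed — the narrative places the tearing before the closing.
(f) Entailed — the original entails any weakening of itself; this just drops 'in the pantry'.

(b), (e), (f)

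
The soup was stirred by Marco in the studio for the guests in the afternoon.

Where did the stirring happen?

in the studio

'in the studio' marks the location of the stirring event.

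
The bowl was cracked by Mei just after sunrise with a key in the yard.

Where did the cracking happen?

in the yard

'in the yard' marks the location of the cracking event.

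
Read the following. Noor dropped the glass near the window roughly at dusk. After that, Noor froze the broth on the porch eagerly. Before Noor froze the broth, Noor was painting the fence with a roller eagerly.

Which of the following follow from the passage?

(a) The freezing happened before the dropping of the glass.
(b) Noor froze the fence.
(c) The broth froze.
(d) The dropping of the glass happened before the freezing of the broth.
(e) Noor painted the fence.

(a) Not entailed — the narrative places the dropping before the freezing, not after.
(b) Not entailed — Noor froze the broth, not the fence; the fence belongs to the painting event.
(c) Entailed — 'Noor froze the broth' is causative; it entails the inchoative 'the broth froze'.
(d) Entailed — the narrative places the dropping before the freezing.
(e) Not entailed — 'was painting' is progressive on an accomplishment; it does not entail the completed 'painted'.

(c), (d)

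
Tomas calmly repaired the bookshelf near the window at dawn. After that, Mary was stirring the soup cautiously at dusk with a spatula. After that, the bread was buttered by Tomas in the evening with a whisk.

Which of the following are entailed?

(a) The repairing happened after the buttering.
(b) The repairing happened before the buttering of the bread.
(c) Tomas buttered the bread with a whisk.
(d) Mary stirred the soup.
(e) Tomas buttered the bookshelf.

(b), (c), (d)

(a) Not entailed — the narrative places the repairing before the buttering, not after.
(b) Entailed — the narrative places the repairing before the buttering.
(c) Entailed — dropping 'in the evening' leaves a sub-description the original still satisfies.
(d) Entailed — 'stir' is an activity; 'was stirring' entails that some stirring happened, so 'stirred' holds.
(e) Not entailed — Tomas buttered the bread, not the bookshelf; the bookshelf belongs to the repairing event.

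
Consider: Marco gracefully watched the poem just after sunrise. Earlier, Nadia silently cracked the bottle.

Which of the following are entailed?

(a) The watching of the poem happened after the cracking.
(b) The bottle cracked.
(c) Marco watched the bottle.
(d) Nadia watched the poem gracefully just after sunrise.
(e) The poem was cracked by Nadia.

(a), (b)

(a) Entailed — the narrative places the cracking before the watching.
(b) Entailed — 'Nadia cracked the bottle' is causative; it entails the inchoative 'the bottle cracked'.
(c) Not entailed — Marco watched the poem, not the bottle; the bottle belongs to the cracking event.
(d) Not entailed — the passage has Marco watching the poem, not Nadia.
(e) Not entailed — Nadia cracked the bottle, not the poem; the poem belongs to the watching event.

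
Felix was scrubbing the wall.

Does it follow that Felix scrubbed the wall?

yes

'scrub' is atelic; if Felix was scrubbing the wall, then Felix scrubbed the wall (for some time).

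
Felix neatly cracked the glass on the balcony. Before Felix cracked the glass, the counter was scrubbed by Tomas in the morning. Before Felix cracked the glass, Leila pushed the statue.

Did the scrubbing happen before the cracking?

yes

The narrative orders the scrubbing before the cracking.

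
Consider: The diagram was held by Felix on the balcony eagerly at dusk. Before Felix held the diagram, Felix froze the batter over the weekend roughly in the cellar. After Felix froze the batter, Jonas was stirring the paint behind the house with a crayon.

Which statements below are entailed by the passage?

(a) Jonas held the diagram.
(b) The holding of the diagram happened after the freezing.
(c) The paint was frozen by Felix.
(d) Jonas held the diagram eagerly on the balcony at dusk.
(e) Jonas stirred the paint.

(a) Not entailed — the passage has Felix holding the diagram, not Jonas.
(b) Entailed — the narrative places the freezing before the holding.
(c) Not entailed — Felix froze the batter, not the paint; the paint belongs to the stirring event.
(d) Not entailed — the passage has Felix holding the diagram, not Jonas.
(e) Entailed — 'stir' is an activity; 'was stirring' entails that some stirring happened, so 'stirred' holds.

(b), (e)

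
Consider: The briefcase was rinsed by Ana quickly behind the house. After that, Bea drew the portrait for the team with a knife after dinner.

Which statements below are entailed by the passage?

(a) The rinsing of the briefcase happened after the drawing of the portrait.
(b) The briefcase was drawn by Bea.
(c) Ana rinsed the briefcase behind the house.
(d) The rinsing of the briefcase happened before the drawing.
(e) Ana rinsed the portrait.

(a) Not entailed — the narrative places the rinsing before the drawing, not after.
(b) Not entailed — Bea drew the portrait, not the briefcase; the briefcase belongs to the rinsing event.
(c) Entailed — the original entails any weakening of itself; this just drops 'quickly'.
(d) Entailed — the narrative places the rinsing before the drawing.
(e) Not entailed — Ana rinsed the briefcase, not the portrait; the portrait belongs to the drawing event.

(c), (d)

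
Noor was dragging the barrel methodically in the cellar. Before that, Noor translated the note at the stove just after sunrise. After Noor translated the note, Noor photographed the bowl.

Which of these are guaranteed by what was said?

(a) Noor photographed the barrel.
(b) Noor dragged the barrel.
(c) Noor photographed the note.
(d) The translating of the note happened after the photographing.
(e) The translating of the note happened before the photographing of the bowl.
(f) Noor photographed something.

(b), (e), (f)

(a) Not entailed — Noor photographed the bowl, not the barrel; the barrel belongs to the dragging event.
(b) Entailed — 'drag' is an activity; 'was dragging' entails that some dragging happened, so 'dragged' holds.
(c) Not entailed — Noor photographed the bowl, not the note; the note belongs to the translating event.
(d) Not entailed — the narrative places the translating before the photographing, not after.
(e) Entailed — the narrative places the translating before the photographing.
(f) Entailed — the original entails any weakening of itself; this just generalizes the patient.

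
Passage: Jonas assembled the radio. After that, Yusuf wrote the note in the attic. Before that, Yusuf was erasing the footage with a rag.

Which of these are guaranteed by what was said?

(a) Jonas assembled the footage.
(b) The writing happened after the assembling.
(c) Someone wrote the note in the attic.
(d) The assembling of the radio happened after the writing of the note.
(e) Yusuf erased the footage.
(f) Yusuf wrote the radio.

(b), (c)

(a) Not entailed — Jonas assembled the radio, not the footage; the footage belongs to the erasing event.
(b) Entailed — the narrative places the assembling before the writing.
(c) Entailed — every conjunct here is already in the original writing event.
(d) Not entailed — the narrative places the assembling before the writing, not after.
(e) Not entailed — 'was erasing' is progressive on an accomplishment; it does not entail the completed 'erased'.
(f) Not entailed — Yusuf wrote the note, not the radio; the radio belongs to the assembling event.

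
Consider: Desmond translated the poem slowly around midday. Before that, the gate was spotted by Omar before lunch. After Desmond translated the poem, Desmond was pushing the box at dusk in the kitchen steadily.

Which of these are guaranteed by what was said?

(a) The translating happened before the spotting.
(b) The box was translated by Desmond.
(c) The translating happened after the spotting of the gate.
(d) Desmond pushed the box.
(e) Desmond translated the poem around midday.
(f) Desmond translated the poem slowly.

(a) Not entailed — the narrative places the spotting before the translating, not after.
(b) Not entailed — Desmond translated the poem, not the box; the box belongs to the pushing event.
(c) Entailed — the narrative places the spotting before the translating.
(d) Entailed — 'push' is an activity; 'was pushing' entails that some pushing happened, so 'pushed' holds.
(e) Entailed — this follows by dropping conjuncts from the translating event's description.
(f) Entailed — dropping 'around midday' leaves a sub-description the original still satisfies.

(c), (d), (e), (f)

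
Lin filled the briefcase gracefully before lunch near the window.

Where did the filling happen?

near the window

'near the window' marks the location of the filling event.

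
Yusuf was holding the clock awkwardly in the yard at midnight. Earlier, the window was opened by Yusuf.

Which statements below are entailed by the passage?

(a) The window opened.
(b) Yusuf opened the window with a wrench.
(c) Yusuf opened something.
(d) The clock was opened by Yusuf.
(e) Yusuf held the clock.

(a), (c), (e)

(a) Entailed — 'Yusuf opened the window' is causative; it entails the inchoative 'the window opened'.
(b) Not entailed — 'with a wrench' adds information not in the original event.
(c) Entailed — generalizing the patient leaves a sub-description the original still satisfies.
(d) Not entailed — Yusuf opened the window, not the clock; the clock belongs to the holding event.
(e) Entailed — 'hold' is an activity; 'was holding' entails that some holding happened, so 'held' holds.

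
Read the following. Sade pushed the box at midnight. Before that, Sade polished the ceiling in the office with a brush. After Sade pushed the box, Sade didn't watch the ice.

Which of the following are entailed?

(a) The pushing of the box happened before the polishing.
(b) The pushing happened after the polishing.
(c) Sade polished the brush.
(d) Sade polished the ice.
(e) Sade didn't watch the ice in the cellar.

(a) Not entailed — the narrative places the polishing before the pushing, not after.
(b) Entailed — the narrative places the polishing before the pushing.
(c) Not entailed — the brush is the instrument, not what was polished.
(d) Not entailed — Sade polished the ceiling, not the ice; the ice belongs to the watching event.
(e) Entailed — under negation, adding a further restriction is entailed: if no such watching event occurred, none occurred in the cellar either.

(b), (e)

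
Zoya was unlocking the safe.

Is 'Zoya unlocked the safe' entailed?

'was unlocking' is progressive; for an accomplishment like 'unlock the safe', it doesn't entail completion.

no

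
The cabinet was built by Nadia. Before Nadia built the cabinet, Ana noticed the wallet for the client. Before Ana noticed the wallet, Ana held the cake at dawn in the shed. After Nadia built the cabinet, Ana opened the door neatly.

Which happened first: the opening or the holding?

the holding

The connectives place the holding before the opening.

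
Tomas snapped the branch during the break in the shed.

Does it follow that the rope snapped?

no

Nothing is said about any rope; only the branch is affected.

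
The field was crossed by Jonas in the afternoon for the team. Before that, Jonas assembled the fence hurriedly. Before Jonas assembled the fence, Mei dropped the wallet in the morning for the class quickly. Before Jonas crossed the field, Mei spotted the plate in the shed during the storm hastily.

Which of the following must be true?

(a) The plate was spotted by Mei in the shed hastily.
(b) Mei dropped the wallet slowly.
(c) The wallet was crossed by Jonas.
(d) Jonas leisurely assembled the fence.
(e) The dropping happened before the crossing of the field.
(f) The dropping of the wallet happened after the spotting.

(a), (e)

(a) Entailed — the original entails any weakening of itself; this just drops 'during the storm'.
(b) Not entailed — 'slowly' adds a manner not in (and inconsistent with) the original.
(c) Not entailed — Jonas crossed the field, not the wallet; the wallet belongs to the dropping event.
(d) Not entailed — 'leisurely' adds a manner not in (and inconsistent with) the original.
(e) Entailed — the narrative places the dropping before the crossing.
(f) Not entailed — the narrative doesn't order the spotting relative to the dropping.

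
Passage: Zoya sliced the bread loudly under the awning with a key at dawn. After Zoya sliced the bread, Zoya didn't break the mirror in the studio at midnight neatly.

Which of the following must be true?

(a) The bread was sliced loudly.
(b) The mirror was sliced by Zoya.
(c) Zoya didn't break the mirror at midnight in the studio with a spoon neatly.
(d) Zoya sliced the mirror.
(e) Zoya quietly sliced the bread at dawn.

(a), (c)

(a) Entailed — this follows by dropping conjuncts from the slicing event's description.
(b) Not entailed — Zoya sliced the bread, not the mirror; the mirror belongs to the breaking event.
(c) Entailed — under negation, adding a further restriction is entailed: if no such breaking event occurred, none occurred with a spoon either.
(d) Not entailed — Zoya sliced the bread, not the mirror; the mirror belongs to the breaking event.
(e) Not entailed — 'quietly' adds a manner not in (and inconsistent with) the original.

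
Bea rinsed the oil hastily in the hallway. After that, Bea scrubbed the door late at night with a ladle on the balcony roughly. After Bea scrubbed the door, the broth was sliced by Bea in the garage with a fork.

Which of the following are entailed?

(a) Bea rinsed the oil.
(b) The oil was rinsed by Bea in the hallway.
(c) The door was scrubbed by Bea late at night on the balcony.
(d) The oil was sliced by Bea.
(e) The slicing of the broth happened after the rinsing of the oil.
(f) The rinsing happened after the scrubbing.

(a) Entailed — this follows by dropping conjuncts from the rinsing event's description.
(b) Entailed — this follows by dropping conjuncts from the rinsing event's description.
(c) Entailed — every conjunct here is already in the original scrubbing event.
(d) Not entailed — Bea sliced the broth, not the oil; the oil belongs to the rinsing event.
(e) Entailed — the narrative places the rinsing before the slicing.
(f) Not entailed — the narrative places the rinsing before the scrubbing, not after.

(a), (b), (c), (e)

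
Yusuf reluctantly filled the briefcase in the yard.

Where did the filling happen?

'in the yard' marks the location of the filling event.

in the yard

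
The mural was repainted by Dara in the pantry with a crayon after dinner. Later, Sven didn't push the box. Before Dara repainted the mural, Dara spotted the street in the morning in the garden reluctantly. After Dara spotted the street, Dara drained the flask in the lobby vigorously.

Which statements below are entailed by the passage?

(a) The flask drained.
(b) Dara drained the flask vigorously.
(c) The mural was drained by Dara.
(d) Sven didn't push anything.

(a) Entailed — 'Dara drained the flask' is causative; it entails the inchoative 'the flask drained'.
(b) Entailed — every conjunct here is already in the original draining event.
(c) Not entailed — Dara drained the flask, not the mural; the mural belongs to the repainting event.
(d) Not entailed — the original only denies this specific event; Sven may have pushed something else.

(a), (b)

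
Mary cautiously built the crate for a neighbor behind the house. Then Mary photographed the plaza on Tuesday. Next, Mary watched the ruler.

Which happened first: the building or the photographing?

The connectives place the building before the photographing.

the building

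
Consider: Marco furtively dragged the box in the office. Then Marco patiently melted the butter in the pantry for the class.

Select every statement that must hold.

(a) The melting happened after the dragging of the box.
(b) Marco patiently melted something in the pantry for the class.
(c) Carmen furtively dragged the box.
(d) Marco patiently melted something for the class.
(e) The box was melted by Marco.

(a) Entailed — the narrative places the dragging before the melting.
(b) Entailed — every conjunct here is already in the original melting event.
(c) Not entailed — the passage has Marco dragging the box, not Carmen.
(d) Entailed — the original entails any weakening of itself; this just drops 'in the pantry' and generalizes the patient.
(e) Not entailed — Marco melted the butter, not the box; the box belongs to the dragging event.

(a), (b), (d)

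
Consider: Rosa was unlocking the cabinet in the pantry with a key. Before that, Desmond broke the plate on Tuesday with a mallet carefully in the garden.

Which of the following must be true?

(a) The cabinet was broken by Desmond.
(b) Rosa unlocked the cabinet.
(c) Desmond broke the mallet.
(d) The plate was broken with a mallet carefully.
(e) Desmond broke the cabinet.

(a) Not entailed — Desmond broke the plate, not the cabinet; the cabinet belongs to the unlocking event.
(b) Not entailed — 'was unlocking' is progressive on an accomplishment; it does not entail the completed 'unlocked'.
(c) Not entailed — the mallet is the instrument, not what was broken.
(d) Entailed — every conjunct here is already in the original breaking event.
(e) Not entailed — Desmond broke the plate, not the cabinet; the cabinet belongs to the unlocking event.

(d)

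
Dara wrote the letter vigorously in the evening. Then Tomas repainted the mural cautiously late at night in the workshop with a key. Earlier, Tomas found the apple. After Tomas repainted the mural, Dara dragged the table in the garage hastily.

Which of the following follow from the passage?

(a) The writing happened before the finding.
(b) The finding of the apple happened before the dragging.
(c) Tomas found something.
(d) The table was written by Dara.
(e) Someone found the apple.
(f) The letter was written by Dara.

(b), (c), (e), (f)

(a) Not entailed — the narrative doesn't order the writing relative to the finding.
(b) Entailed — the narrative places the finding before the dragging.
(c) Entailed — this follows by dropping conjuncts from the finding event's description.
(d) Not entailed — Dara wrote the letter, not the table; the table belongs to the dragging event.
(e) Entailed — this follows by dropping conjuncts from the finding event's description.
(f) Entailed — dropping 'in the evening', 'vigorously' leaves a sub-description the original still satisfies.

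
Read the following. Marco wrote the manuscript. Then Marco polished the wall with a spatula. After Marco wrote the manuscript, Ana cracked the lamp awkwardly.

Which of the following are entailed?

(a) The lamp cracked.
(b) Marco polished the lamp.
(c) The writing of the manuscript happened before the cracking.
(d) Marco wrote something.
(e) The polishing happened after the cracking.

(a) Entailed — 'Ana cracked the lamp' is causative; it entails the inchoative 'the lamp cracked'.
(b) Not entailed — Marco polished the wall, not the lamp; the lamp belongs to the cracking event.
(c) Entailed — the narrative places the writing before the cracking.
(d) Entailed — generalizing the patient leaves a sub-description the original still satisfies.
(e) Not entailed — the narrative doesn't order the cracking relative to the polishing.

(a), (c), (d)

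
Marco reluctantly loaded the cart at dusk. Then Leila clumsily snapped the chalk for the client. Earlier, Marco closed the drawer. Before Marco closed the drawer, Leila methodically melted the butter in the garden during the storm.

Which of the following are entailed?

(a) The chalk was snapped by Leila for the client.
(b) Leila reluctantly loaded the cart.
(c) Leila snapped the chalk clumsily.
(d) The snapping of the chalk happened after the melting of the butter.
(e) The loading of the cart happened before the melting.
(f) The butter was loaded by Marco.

(a), (c), (d)

(a) Entailed — every conjunct here is already in the original snapping event.
(b) Not entailed — the passage has Marco loading the cart, not Leila.
(c) Entailed — every conjunct here is already in the original snapping event.
(d) Entailed — the narrative places the melting before the snapping.
(e) Not entailed — the narrative doesn't order the loading relative to the melting.
(f) Not entailed — Marco loaded the cart, not the butter; the butter belongs to the melting event.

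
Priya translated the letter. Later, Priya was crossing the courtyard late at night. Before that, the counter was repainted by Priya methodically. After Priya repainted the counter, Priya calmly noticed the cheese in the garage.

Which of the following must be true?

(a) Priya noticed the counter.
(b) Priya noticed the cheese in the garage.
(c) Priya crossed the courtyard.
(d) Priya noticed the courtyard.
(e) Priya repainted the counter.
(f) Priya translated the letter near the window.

(b), (e)

(a) Not entailed — Priya noticed the cheese, not the counter; the counter belongs to the repainting event.
(b) Entailed — every conjunct here is already in the original noticing event.
(c) Not entailed — 'was crossing' is progressive on an accomplishment; it does not entail the completed 'crossed'.
(d) Not entailed — Priya noticed the cheese, not the courtyard; the courtyard belongs to the crossing event.
(e) Entailed — this follows by dropping conjuncts from the repainting event's description.
(f) Not entailed — 'near the window' adds information not in the original event.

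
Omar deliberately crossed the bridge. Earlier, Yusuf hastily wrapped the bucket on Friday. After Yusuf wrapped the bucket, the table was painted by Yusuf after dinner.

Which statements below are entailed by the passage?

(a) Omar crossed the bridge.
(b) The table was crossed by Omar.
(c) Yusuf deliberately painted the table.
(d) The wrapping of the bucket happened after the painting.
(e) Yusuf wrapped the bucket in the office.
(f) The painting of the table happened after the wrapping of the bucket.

(a) Entailed — dropping 'deliberately' leaves a sub-description the original still satisfies.
(b) Not entailed — Omar crossed the bridge, not the table; the table belongs to the painting event.
(c) Not entailed — 'deliberately' adds information not in the original event.
(d) Not entailed — the narrative places the wrapping before the painting, not after.
(e) Not entailed — 'in the office' adds information not in the original event.
(f) Entailed — the narrative places the wrapping before the painting.

(a), (f)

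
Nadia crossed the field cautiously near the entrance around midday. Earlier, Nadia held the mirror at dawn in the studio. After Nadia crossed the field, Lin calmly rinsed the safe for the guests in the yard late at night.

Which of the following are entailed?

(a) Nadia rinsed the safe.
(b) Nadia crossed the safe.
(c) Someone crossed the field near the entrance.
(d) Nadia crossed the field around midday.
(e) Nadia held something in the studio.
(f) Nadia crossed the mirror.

(a) Not entailed — the passage has Lin rinsing the safe, not Nadia.
(b) Not entailed — Nadia crossed the field, not the safe; the safe belongs to the rinsing event.
(c) Entailed — dropping 'cautiously', 'around midday' and generalizing the agent leaves a sub-description the original still satisfies.
(d) Entailed — dropping 'near the entrance', 'cautiously' leaves a sub-description the original still satisfies.
(e) Entailed — every conjunct here is already in the original holding event.
(f) Not entailed — Nadia crossed the field, not the mirror; the mirror belongs to the holding event.

(c), (d), (e)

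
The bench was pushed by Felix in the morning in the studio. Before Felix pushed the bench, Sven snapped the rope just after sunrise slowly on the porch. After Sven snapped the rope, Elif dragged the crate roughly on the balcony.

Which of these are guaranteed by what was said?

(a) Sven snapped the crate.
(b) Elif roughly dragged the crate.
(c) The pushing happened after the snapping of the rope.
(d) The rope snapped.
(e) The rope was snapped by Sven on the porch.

(b), (c), (d), (e)

(a) Not entailed — Sven snapped the rope, not the crate; the crate belongs to the dragging event.
(b) Entailed — every conjunct here is already in the original dragging event.
(c) Entailed — the narrative places the snapping before the pushing.
(d) Entailed — 'Sven snapped the rope' is causative; it entails the inchoative 'the rope snapped'.
(e) Entailed — the original entails any weakening of itself; this just drops 'just after sunrise', 'slowly'.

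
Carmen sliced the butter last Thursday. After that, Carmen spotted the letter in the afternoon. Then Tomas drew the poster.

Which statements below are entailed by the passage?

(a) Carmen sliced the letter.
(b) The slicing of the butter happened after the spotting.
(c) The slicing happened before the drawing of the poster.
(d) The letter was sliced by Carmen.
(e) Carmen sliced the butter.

(c), (e)

(a) Not entailed — Carmen sliced the butter, not the letter; the letter belongs to the spotting event.
(b) Not entailed — the narrative places the slicing before the spotting, not after.
(c) Entailed — the narrative places the slicing before the drawing.
(d) Not entailed — Carmen sliced the butter, not the letter; the letter belongs to the spotting event.
(e) Entailed — the original entails any weakening of itself; this just drops 'last Thursday'.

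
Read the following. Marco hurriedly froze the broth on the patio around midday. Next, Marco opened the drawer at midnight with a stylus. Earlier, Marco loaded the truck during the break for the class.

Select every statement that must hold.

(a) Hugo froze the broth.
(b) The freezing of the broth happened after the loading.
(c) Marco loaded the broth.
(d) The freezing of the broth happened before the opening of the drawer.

(a) Not entailed — the passage has Marco freezing the broth, not Hugo.
(b) Not entailed — the narrative doesn't order the loading relative to the freezing.
(c) Not entailed — Marco loaded the truck, not the broth; the broth belongs to the freezing event.
(d) Entailed — the narrative places the freezing before the opening.

(d)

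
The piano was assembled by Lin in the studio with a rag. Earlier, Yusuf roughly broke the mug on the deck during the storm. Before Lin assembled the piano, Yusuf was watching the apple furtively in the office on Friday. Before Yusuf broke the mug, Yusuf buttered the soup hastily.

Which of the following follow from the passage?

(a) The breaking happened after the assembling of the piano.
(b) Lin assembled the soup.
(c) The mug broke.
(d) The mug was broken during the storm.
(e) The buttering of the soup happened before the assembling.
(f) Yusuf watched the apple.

(a) Not entailed — the narrative places the breaking before the assembling, not after.
(b) Not entailed — Lin assembled the piano, not the soup; the soup belongs to the buttering event.
(c) Entailed — 'Yusuf broke the mug' is causative; it entails the inchoative 'the mug broke'.
(d) Entailed — this follows by dropping conjuncts from the breaking event's description.
(e) Entailed — the narrative places the buttering before the assembling.
(f) Entailed — 'watch' is an activity; 'was watching' entails that some watching happened, so 'watched' holds.

(c), (d), (e), (f)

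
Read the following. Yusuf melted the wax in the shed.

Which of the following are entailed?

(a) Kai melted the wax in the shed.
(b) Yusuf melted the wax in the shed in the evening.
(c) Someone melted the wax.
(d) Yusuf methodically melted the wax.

(a) Not entailed — the passage has Yusuf melting the wax, not Kai.
(b) Not entailed — 'in the evening' adds information not in the original event.
(c) Entailed — dropping 'in the shed' and generalizing the agent leaves a sub-description the original still satisfies.
(d) Not entailed — 'methodically' adds information not in the original event.

(c)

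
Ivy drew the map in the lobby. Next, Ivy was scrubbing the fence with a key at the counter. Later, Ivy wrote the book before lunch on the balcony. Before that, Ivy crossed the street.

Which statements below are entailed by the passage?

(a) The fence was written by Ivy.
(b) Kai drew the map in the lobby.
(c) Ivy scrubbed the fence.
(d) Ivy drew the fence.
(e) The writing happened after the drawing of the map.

(a) Not entailed — Ivy wrote the book, not the fence; the fence belongs to the scrubbing event.
(b) Not entailed — the passage has Ivy drawing the map, not Kai.
(c) Entailed — 'scrub' is an activity; 'was scrubbing' entails that some scrubbing happened, so 'scrubbed' holds.
(d) Not entailed — Ivy drew the map, not the fence; the fence belongs to the scrubbing event.
(e) Entailed — the narrative places the drawing before the writing.

(c), (e)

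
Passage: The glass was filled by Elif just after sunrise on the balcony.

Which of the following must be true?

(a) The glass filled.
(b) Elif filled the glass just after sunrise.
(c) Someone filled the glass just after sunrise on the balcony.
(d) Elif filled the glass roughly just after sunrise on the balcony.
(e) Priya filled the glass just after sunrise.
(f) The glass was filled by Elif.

(a), (b), (c), (f)

(a) Entailed — 'Elif filled the glass' is causative; it entails the inchoative 'the glass filled'.
(b) Entailed — this follows by dropping conjuncts from the filling event's description.
(c) Entailed — every conjunct here is already in the original filling event.
(d) Not entailed — 'roughly' adds information not in the original event.
(e) Not entailed — the passage has Elif filling the glass, not Priya.
(f) Entailed — every conjunct here is already in the original filling event.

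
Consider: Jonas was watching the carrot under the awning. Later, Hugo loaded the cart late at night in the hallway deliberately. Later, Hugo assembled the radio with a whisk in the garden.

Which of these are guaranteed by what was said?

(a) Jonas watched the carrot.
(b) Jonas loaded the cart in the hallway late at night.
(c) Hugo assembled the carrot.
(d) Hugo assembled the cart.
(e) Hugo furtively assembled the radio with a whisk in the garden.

(a) Entailed — 'watch' is an activity; 'was watching' entails that some watching happened, so 'watched' holds.
(b) Not entailed — the passage has Hugo loading the cart, not Jonas.
(c) Not entailed — Hugo assembled the radio, not the carrot; the carrot belongs to the watching event.
(d) Not entailed — Hugo assembled the radio, not the cart; the cart belongs to the loading event.
(e) Not entailed — 'furtively' adds information not in the original event.

(a)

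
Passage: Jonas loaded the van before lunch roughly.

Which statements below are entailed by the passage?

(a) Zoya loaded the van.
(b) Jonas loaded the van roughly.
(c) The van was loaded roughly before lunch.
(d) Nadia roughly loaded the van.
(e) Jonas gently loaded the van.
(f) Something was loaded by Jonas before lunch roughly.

(b), (c), (f)

(a) Not entailed — the passage has Jonas loading the van, not Zoya.
(b) Entailed — every conjunct here is already in the original loading event.
(c) Entailed — this follows by dropping conjuncts from the loading event's description.
(d) Not entailed — the passage has Jonas loading the van, not Nadia.
(e) Not entailed — 'gently' adds a manner not in (and inconsistent with) the original.
(f) Entailed — every conjunct here is already in the original loading event.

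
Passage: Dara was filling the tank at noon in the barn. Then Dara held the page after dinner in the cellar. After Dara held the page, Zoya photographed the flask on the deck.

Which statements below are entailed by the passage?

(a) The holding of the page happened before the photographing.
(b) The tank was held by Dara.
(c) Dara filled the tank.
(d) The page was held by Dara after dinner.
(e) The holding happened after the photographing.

(a) Entailed — the narrative places the holding before the photographing.
(b) Not entailed — Dara held the page, not the tank; the tank belongs to the filling event.
(c) Not entailed — 'was filling' is progressive on an accomplishment; it does not entail the completed 'filled'.
(d) Entailed — this follows by dropping conjuncts from the holding event's description.
(e) Not entailed — the narrative places the holding before the photographing, not after.

(a), (d)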